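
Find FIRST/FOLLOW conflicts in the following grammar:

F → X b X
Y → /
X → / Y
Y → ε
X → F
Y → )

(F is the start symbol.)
No FIRST/FOLLOW conflicts.

Nullable non-terminals: Y.

Y: nullable alternative(s) Y → ε; FOLLOW(Y) = { $, 'b' }
  Y → /: FIRST \ {ε} = { '/' } — disjoint from FOLLOW(Y)
  Y → ε: FIRST \ {ε} = { } — this is the only nullable alternative, skip
  Y → ): FIRST \ {ε} = { ')' } — disjoint from FOLLOW(Y)

F, X have no nullable alternative, so no FIRST/FOLLOW check is needed there.

No FIRST/FOLLOW conflicts found.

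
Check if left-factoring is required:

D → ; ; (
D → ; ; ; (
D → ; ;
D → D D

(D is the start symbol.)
Yes, D has productions with common prefix '; ;'

Left-factoring is needed when two productions for the same non-terminal
share a common prefix on the right-hand side.

Productions for D:
  D → ; ; (
  D → ; ; ; (
  D → ; ;
  D → D D

Found common prefix '; ;' in productions for D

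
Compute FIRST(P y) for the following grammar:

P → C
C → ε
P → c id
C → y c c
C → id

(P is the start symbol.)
FIRST sets of the non-terminals involved (from the grammar, by fixed-point iteration):
  FIRST(P) = { 'c', 'id', 'y', ε }

To compute FIRST(P y), process the symbols left to right:
Symbol P is a non-terminal. Add FIRST(P) \ {ε} = { 'c', 'id', 'y' }
P is nullable (ε ∈ FIRST(P)), continue to the next symbol.
Symbol y is a terminal. Add 'y' and stop.
FIRST(P y) = { 'c', 'id', 'y' }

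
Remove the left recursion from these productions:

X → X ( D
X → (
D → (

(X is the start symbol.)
X → ( X'
X' → ( D X'
X' → ε
D → (

X is directly left-recursive. The standard transformation for
  A → A α₁ | ... | A α_m | β₁ | ... | β_n
is
  A  → β₁ A' | ... | β_n A'
  A' → α₁ A' | ... | α_m A' | ε

X → ( becomes X → ( X'
X → X ( D becomes X' → ( D X'
Add X' → ε

Productions for other non-terminals are unchanged:
  D → (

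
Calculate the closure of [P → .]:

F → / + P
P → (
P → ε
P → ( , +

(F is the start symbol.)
To compute CLOSURE, for each item [A → α.Bβ] where B is a non-terminal, add [B → .γ] for all productions B → γ; repeat for the newly added items until nothing changes.

Start with: [P → .]
The dot is at the end, so nothing is added.

CLOSURE = { [P → .] }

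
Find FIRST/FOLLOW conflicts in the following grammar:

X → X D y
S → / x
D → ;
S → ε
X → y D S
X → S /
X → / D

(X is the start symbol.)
Yes. S → '/' x with FOLLOW(S) on { '/' }

A FIRST/FOLLOW conflict occurs when a non-terminal N has a nullable alternative N → β (β ⇒* ε) and another alternative N → α with FIRST(α) ∩ FOLLOW(N) ≠ ∅: on such a lookahead the parser cannot decide between expanding α and letting N vanish via β.

Nullable non-terminals: S.

S: nullable alternative(s) S → ε; FOLLOW(S) = { $, '/', ';' }
  S → / x: FIRST \ {ε} = { '/' } — overlaps FOLLOW(S) on { '/' }: CONFLICT
  S → ε: FIRST \ {ε} = { } — this is the only nullable alternative, skip

D, X have no nullable alternative, so no FIRST/FOLLOW check is needed there.

So the grammar has 1 FIRST/FOLLOW conflict (marked CONFLICT above).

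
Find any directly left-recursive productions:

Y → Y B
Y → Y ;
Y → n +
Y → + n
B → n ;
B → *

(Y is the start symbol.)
Yes, Y is left-recursive

Y → Y B: LEFT RECURSIVE (starts with Y)
Y → Y ;: LEFT RECURSIVE (starts with Y)
Y → n +: starts with n
Y → + n: starts with '+'
B → n ;: starts with n
B → *: starts with '*'

The grammar has direct left recursion on: Y.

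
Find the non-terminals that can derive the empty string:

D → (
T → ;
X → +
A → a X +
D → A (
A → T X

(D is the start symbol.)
There are no ε-productions, so no non-terminal can derive ε.
No non-terminals are nullable.

Answer: None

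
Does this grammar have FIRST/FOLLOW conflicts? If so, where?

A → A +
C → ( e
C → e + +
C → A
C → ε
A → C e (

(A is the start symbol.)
Nullable non-terminals: C.
FIRST sets used below: FIRST(A) = { '(', 'e' }

C: nullable alternative(s) C → ε; FOLLOW(C) = { 'e' }
  C → ( e: FIRST \ {ε} = { '(' } — disjoint from FOLLOW(C)
  C → e + +: FIRST \ {ε} = { 'e' } — overlaps FOLLOW(C) on { 'e' }: CONFLICT
  C → A: FIRST \ {ε} = { '(', 'e' } — overlaps FOLLOW(C) on { 'e' }: CONFLICT
  C → ε: FIRST \ {ε} = { } — this is the only nullable alternative, skip

A has no nullable alternative, so no FIRST/FOLLOW check is needed there.

So the grammar has 2 FIRST/FOLLOW conflicts (marked CONFLICT above).

Answer: Yes. C → e '+' '+' with FOLLOW(C) on { 'e' }; C → A with FOLLOW(C) on { 'e' }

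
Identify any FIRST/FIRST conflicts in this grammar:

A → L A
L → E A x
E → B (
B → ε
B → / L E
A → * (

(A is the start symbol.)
A FIRST/FIRST conflict occurs when two productions N → α and N → β for the same non-terminal have FIRST(α) ∩ FIRST(β) ≠ ∅ (with ε ∈ FIRST of a nullable right-hand side, so two nullable alternatives also conflict).

FIRST sets of the non-terminals at (or reachable through a nullable prefix from) the front of some alternative:
  FIRST(L) = { '(', '/' }

Productions for A:
  A → L A: FIRST = { '(', '/' }
  A → * (: FIRST = { '*' }
Productions for B:
  B → ε: FIRST = { ε }
  B → / L E: FIRST = { '/' }
L, E have only one production, so no FIRST/FIRST conflict is possible there.

All alternatives of each non-terminal have pairwise disjoint FIRST sets.

Answer: No FIRST/FIRST conflicts.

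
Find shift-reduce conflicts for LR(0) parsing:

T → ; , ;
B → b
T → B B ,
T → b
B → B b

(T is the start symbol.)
Augment with T' → T and build the canonical LR(0) collection (I0 = CLOSURE({[T' → . T]}), then GOTO on every symbol after a dot until no new states appear). It has 11 states:
  I0: { [B → . B b], [B → . b], [T → . ; , ;], [T → . B B ,], [T → . b], [T' → . T] }  — shift
  I1: { [T → ; . , ;] }  — shift
  I2: { [B → . B b], [B → . b], [B → B . b], [T → B . B ,] }  — shift
  I3: { [T' → T .] }  — accept
  I4: { [B → b .], [T → b .] }  — 2 reduces
  I5: { [B → B . b], [T → B B . ,] }  — shift
  I6: { [B → B b .], [B → b .] }  — 2 reduces
  I7: { [T → B B , .] }  — reduce
  I8: { [B → B b .] }  — reduce
  I9: { [T → ; , . ;] }  — shift
  I10: { [T → ; , ; .] }  — reduce

No state contains both a complete item and a shift item.

Answer: No shift-reduce conflicts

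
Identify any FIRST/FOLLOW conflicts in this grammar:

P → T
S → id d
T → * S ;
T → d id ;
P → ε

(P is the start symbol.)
Nullable non-terminals: P.
FIRST sets used below: FIRST(T) = { '*', 'd' }

P: nullable alternative(s) P → ε; FOLLOW(P) = { $ }
  P → T: FIRST \ {ε} = { '*', 'd' } — disjoint from FOLLOW(P)
  P → ε: FIRST \ {ε} = { } — this is the only nullable alternative, skip

S, T have no nullable alternative, so no FIRST/FOLLOW check is needed there.

No FIRST/FOLLOW conflicts found.

Answer: No FIRST/FOLLOW conflicts.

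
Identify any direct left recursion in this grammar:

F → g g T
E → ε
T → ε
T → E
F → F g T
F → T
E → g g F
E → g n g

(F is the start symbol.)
Yes, F is left-recursive

F → g g T: starts with g
E → ε: starts with ε
T → ε: starts with ε
T → E: starts with E
F → F g T: LEFT RECURSIVE (starts with F)
F → T: starts with T
E → g g F: starts with g
E → g n g: starts with g

The grammar has direct left recursion on: F.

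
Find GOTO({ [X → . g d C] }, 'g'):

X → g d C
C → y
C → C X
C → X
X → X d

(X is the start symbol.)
{ [X → g . d C] }

GOTO(I, 'g') = CLOSURE({ [A → αX.β] : [A → α.Xβ] ∈ I, X = 'g' })

Items with dot before 'g', with the dot advanced:
  [X → . g d C] → [X → g . d C]
Closure adds nothing (no advanced item has the dot before a non-terminal).

GOTO = { [X → g . d C] }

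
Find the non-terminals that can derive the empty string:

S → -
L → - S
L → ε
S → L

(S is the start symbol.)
ε-productions: L → ε
So L is immediately nullable.
S → L: every symbol on the right is nullable, so S is nullable too.
Every non-terminal is now nullable.
Nullable = { 'L', 'S' }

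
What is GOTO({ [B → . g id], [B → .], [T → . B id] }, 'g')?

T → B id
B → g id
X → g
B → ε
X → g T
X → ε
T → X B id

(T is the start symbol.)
GOTO(I, 'g') = CLOSURE({ [A → αX.β] : [A → α.Xβ] ∈ I, X = 'g' })

Items with dot before 'g', with the dot advanced:
  [B → . g id] → [B → g . id]
Closure adds nothing (no advanced item has the dot before a non-terminal).

GOTO = { [B → g . id] }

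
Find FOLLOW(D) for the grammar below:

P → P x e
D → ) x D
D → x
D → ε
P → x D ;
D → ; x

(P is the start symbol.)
To compute FOLLOW(D), find every occurrence of D on a right-hand side N → α D β: add FIRST(β) \ {ε}, and if β is empty or nullable also add FOLLOW(N). Iterate to a fixed point.

In D → ) x D: D is at the end; this adds FOLLOW(D) to itself — nothing new
In P → x D ;: D is followed by ';', add FIRST(';') \ {ε} = { ';' }

Taking the union: FOLLOW(D) = { ';' }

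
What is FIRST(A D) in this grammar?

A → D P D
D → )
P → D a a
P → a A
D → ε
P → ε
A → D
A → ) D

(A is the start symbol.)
{ ')', 'a', ε }

FIRST sets of the non-terminals involved (from the grammar, by fixed-point iteration):
  FIRST(A) = { ')', 'a', ε }
  FIRST(D) = { ')', ε }

To compute FIRST(A D), process the symbols left to right:
Symbol A is a non-terminal. Add FIRST(A) \ {ε} = { ')', 'a' }
A is nullable (ε ∈ FIRST(A)), continue to the next symbol.
Symbol D is a non-terminal. Add FIRST(D) \ {ε} = { ')' }
D is nullable (ε ∈ FIRST(D)), continue to the next symbol.
All symbols are nullable, so ε is in the result.
FIRST(A D) = { ')', 'a', ε }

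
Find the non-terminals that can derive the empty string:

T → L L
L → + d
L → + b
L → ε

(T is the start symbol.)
{ 'L', 'T' }

A non-terminal is nullable if it can derive ε (the empty string): either it has an ε-production, or it has a production whose right-hand side consists entirely of nullable non-terminals.

ε-productions: L → ε
So L is immediately nullable.
T → L L: every symbol on the right is nullable, so T is nullable too.
Every non-terminal is now nullable.
Nullable = { 'L', 'T' }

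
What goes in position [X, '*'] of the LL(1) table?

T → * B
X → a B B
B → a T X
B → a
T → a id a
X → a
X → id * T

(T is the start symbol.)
To find M[X, '*'], we find productions for X where '*' is in the predict set (PREDICT(N → α) = (FIRST(α) \ {ε}) ∪ (FOLLOW(N) if α ⇒* ε)).

X → a B B: PREDICT = { 'a' }
X → a: PREDICT = { 'a' }
X → id * T: PREDICT = { 'id' }

M[X, '*'] is empty (no production applies)

Answer: Empty (error entry)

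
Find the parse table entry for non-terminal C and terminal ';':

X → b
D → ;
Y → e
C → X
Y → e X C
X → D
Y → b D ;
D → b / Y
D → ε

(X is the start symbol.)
To find M[C, ';'], we find productions for C where ';' is in the predict set (PREDICT(N → α) = (FIRST(α) \ {ε}) ∪ (FOLLOW(N) if α ⇒* ε)).

Relevant sets:
  FIRST(X) = { ';', 'b', ε }
  FOLLOW(C) = { $, ';', 'b' }

C → X: PREDICT = { $, ';', 'b' }
  ';' is in predict set, so this production goes in M[C, ';']

M[C, ';'] = C → X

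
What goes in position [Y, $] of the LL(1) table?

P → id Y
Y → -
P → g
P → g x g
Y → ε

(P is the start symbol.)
Y → ε

To find M[Y, $], we find productions for Y where $ is in the predict set (PREDICT(N → α) = (FIRST(α) \ {ε}) ∪ (FOLLOW(N) if α ⇒* ε)).

Relevant sets:
  FOLLOW(Y) = { $ }

Y → -: PREDICT = { '-' }
Y → ε: PREDICT = { $ }
  $ is in predict set, so this production goes in M[Y, $]

M[Y, $] = Y → ε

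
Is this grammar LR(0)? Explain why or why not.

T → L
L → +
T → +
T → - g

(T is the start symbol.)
No. Reduce-reduce conflict: [L → + .] and [T → + .]

A grammar is LR(0) if no state in the canonical LR(0) collection has:
  - both a shift item (dot before a terminal) and a complete item (shift-reduce conflict), or
  - two or more complete items (reduce-reduce conflict; the accept item [T' → T .] counts as a complete item here).

Augment with T' → T and build the canonical LR(0) collection (I0 = CLOSURE({[T' → . T]}), then GOTO on every symbol after a dot until no new states appear). It has 6 states:
  I0: { [L → . +], [T → . +], [T → . - g], [T → . L], [T' → . T] }  — shift
  I1: { [L → + .], [T → + .] }  — 2 reduces
  I2: { [T → - . g] }  — shift
  I3: { [T → L .] }  — reduce
  I4: { [T' → T .] }  — accept
  I5: { [T → - g .] }  — reduce

Conflict in state I1:
  Reduce-reduce conflict: [L → + .] and [T → + .]
So the grammar is NOT LR(0).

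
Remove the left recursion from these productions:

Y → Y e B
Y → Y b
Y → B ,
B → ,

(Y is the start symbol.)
Y → B , Y'
Y' → e B Y'
Y' → b Y'
Y' → ε
B → ,

Y is directly left-recursive. The standard transformation for
  A → A α₁ | ... | A α_m | β₁ | ... | β_n
is
  A  → β₁ A' | ... | β_n A'
  A' → α₁ A' | ... | α_m A' | ε

Y → B , becomes Y → B , Y'
Y → Y e B becomes Y' → e B Y'
Y → Y b becomes Y' → b Y'
Add Y' → ε

Productions for other non-terminals are unchanged:
  B → ,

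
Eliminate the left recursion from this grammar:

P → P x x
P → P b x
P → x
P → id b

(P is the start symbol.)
P is directly left-recursive. The standard transformation for
  A → A α₁ | ... | A α_m | β₁ | ... | β_n
is
  A  → β₁ A' | ... | β_n A'
  A' → α₁ A' | ... | α_m A' | ε

P → x becomes P → x P'
P → id b becomes P → id b P'
P → P x x becomes P' → x x P'
P → P b x becomes P' → b x P'
Add P' → ε

Resulting grammar:
P → x P'
P → id b P'
P' → x x P'
P' → b x P'
P' → ε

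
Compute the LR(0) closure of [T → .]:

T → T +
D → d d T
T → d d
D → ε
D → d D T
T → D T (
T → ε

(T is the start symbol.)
{ [T → .] }

To compute CLOSURE, for each item [A → α.Bβ] where B is a non-terminal, add [B → .γ] for all productions B → γ; repeat for the newly added items until nothing changes.

Start with: [T → .]
The dot is at the end, so nothing is added.

CLOSURE = { [T → .] }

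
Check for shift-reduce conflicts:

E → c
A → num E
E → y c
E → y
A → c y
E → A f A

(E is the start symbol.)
Yes — I3: [E → c .] vs [A → c . y]; I5: [E → y .] vs [E → y . c]

A shift-reduce conflict occurs when an LR(0) state has both:
  - a complete (reduce) item [A → α .] (dot at the end), and
  - a shift item [B → β . c γ] (dot before a terminal).

Augment with E' → E and build the canonical LR(0) collection (I0 = CLOSURE({[E' → . E]}), then GOTO on every symbol after a dot until no new states appear). It has 12 states:
  I0: { [A → . c y], [A → . num E], [E → . A f A], [E → . c], [E → . y c], [E → . y], [E' → . E] }  — shift
  I1: { [E → A . f A] }  — shift
  I2: { [E' → E .] }  — accept
  I3: { [A → c . y], [E → c .] }  — shift, reduce
  I4: { [A → . c y], [A → . num E], [A → num . E], [E → . A f A], [E → . c], [E → . y c], [E → . y] }  — shift
  I5: { [E → y . c], [E → y .] }  — shift, reduce
  I6: { [E → y c .] }  — reduce
  I7: { [A → num E .] }  — reduce
  I8: { [A → c y .] }  — reduce
  I9: { [A → . c y], [A → . num E], [E → A f . A] }  — shift
  I10: { [E → A f A .] }  — reduce
  I11: { [A → c . y] }  — shift

I3 contains reduce item [E → c .] and shift item [A → c . y] — shift-reduce conflict.
I5 contains reduce item [E → y .] and shift item [E → y . c] — shift-reduce conflict.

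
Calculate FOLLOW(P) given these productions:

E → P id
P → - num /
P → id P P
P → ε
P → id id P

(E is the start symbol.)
{ '-', 'id' }

To compute FOLLOW(P), find every occurrence of P on a right-hand side N → α P β: add FIRST(β) \ {ε}, and if β is empty or nullable also add FOLLOW(N). Iterate to a fixed point.

In E → P id: P is followed by id, add FIRST(id) \ {ε} = { 'id' }
In P → id P P: P is followed by P, add FIRST(P) \ {ε} = { '-', 'id' }
  P is nullable, so FOLLOW(P) is also included — that is the set being defined, nothing new
In P → id P P: P is at the end; this adds FOLLOW(P) to itself — nothing new
In P → id id P: P is at the end; this adds FOLLOW(P) to itself — nothing new

Taking the union: FOLLOW(P) = { '-', 'id' }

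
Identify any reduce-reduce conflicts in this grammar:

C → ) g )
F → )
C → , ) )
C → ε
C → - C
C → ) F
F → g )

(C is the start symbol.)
Yes — I11: [C → ) g ) .] vs [F → g ) .]

Augment with C' → C and build the canonical LR(0) collection (I0 = CLOSURE({[C' → . C]}), then GOTO on every symbol after a dot until no new states appear). It has 12 states:
  I0: { [C → . ) F], [C → . ) g )], [C → . , ) )], [C → . - C], [C → .], [C' → . C] }  — shift, reduce
  I1: { [C → ) . F], [C → ) . g )], [F → . )], [F → . g )] }  — shift
  I2: { [C → , . ) )] }  — shift
  I3: { [C → - . C], [C → . ) F], [C → . ) g )], [C → . , ) )], [C → . - C], [C → .] }  — shift, reduce
  I4: { [C' → C .] }  — accept
  I5: { [C → - C .] }  — reduce
  I6: { [C → , ) . )] }  — shift
  I7: { [C → , ) ) .] }  — reduce
  I8: { [F → ) .] }  — reduce
  I9: { [C → ) F .] }  — reduce
  I10: { [C → ) g . )], [F → g . )] }  — shift
  I11: { [C → ) g ) .], [F → g ) .] }  — 2 reduces

I11 contains complete items [C → ) g ) .], [F → g ) .] — reduce-reduce conflict.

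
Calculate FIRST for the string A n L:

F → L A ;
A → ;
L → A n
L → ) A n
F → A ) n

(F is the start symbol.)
FIRST sets of the non-terminals involved (from the grammar, by fixed-point iteration):
  FIRST(A) = { ';' }

To compute FIRST(A n L), process the symbols left to right:
Symbol A is a non-terminal. Add FIRST(A) \ {ε} = { ';' }
A is not nullable (ε ∉ FIRST(A)), so stop here.
FIRST(A n L) = { ';' }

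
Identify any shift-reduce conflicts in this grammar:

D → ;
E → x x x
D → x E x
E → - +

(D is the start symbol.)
No shift-reduce conflicts

A shift-reduce conflict occurs when an LR(0) state has both:
  - a complete (reduce) item [A → α .] (dot at the end), and
  - a shift item [B → β . c γ] (dot before a terminal).

Augment with D' → D and build the canonical LR(0) collection (I0 = CLOSURE({[D' → . D]}), then GOTO on every symbol after a dot until no new states appear). It has 11 states:
  I0: { [D → . ;], [D → . x E x], [D' → . D] }  — shift
  I1: { [D → ; .] }  — reduce
  I2: { [D' → D .] }  — accept
  I3: { [D → x . E x], [E → . - +], [E → . x x x] }  — shift
  I4: { [E → - . +] }  — shift
  I5: { [D → x E . x] }  — shift
  I6: { [E → x . x x] }  — shift
  I7: { [E → x x . x] }  — shift
  I8: { [E → x x x .] }  — reduce
  I9: { [D → x E x .] }  — reduce
  I10: { [E → - + .] }  — reduce

No state contains both a complete item and a shift item.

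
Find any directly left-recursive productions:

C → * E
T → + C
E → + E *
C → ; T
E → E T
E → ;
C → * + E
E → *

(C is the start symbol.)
Direct left recursion occurs when N → N α for some non-terminal N (the right-hand side begins with the left-hand side itself).

C → * E: starts with '*'
T → + C: starts with '+'
E → + E *: starts with '+'
C → ; T: starts with ';'
E → E T: LEFT RECURSIVE (starts with E)
E → ;: starts with ';'
C → * + E: starts with '*'
E → *: starts with '*'

The grammar has direct left recursion on: E.

Answer: Yes, E is left-recursive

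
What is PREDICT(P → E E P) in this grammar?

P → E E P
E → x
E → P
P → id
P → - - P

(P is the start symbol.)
{ '-', 'id', 'x' }

PREDICT(P → E E P) = (FIRST(RHS) \ {ε}) ∪ (FOLLOW(P) if ε ∈ FIRST(RHS), i.e. RHS ⇒* ε)
FIRST(E) = { '-', 'id', 'x' }
FIRST(E E P) = { '-', 'id', 'x' }
ε ∉ FIRST(E E P), so FOLLOW(P) is not added.
PREDICT(P → E E P) = { '-', 'id', 'x' }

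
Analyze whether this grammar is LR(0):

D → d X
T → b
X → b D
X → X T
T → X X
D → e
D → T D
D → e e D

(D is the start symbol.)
No. Shift-reduce conflict between [T → b .] and [D → . d X]

Augment with D' → D and build the canonical LR(0) collection (I0 = CLOSURE({[D' → . D]}), then GOTO on every symbol after a dot until no new states appear). It has 15 states:
  I0: { [D → . T D], [D → . d X], [D → . e e D], [D → . e], [D' → . D], [T → . X X], [T → . b], [X → . X T], [X → . b D] }  — shift
  I1: { [D' → D .] }  — accept
  I2: { [D → . T D], [D → . d X], [D → . e e D], [D → . e], [D → T . D], [T → . X X], [T → . b], [X → . X T], [X → . b D] }  — shift
  I3: { [T → . X X], [T → . b], [T → X . X], [X → . X T], [X → . b D], [X → X . T] }  — shift
  I4: { [D → . T D], [D → . d X], [D → . e e D], [D → . e], [T → . X X], [T → . b], [T → b .], [X → . X T], [X → . b D], [X → b . D] }  — shift, reduce
  I5: { [D → d . X], [X → . X T], [X → . b D] }  — shift
  I6: { [D → e . e D], [D → e .] }  — shift, reduce
  I7: { [D → . T D], [D → . d X], [D → . e e D], [D → . e], [D → e e . D], [T → . X X], [T → . b], [X → . X T], [X → . b D] }  — shift
  I8: { [D → e e D .] }  — reduce
  I9: { [D → d X .], [T → . X X], [T → . b], [X → . X T], [X → . b D], [X → X . T] }  — shift, reduce
  I10: { [D → . T D], [D → . d X], [D → . e e D], [D → . e], [T → . X X], [T → . b], [X → . X T], [X → . b D], [X → b . D] }  — shift
  I11: { [X → b D .] }  — reduce
  I12: { [X → X T .] }  — reduce
  I13: { [T → . X X], [T → . b], [T → X . X], [T → X X .], [X → . X T], [X → . b D], [X → X . T] }  — shift, reduce
  I14: { [D → T D .] }  — reduce

Conflict in state I4:
  Shift-reduce conflict between [T → b .] and [D → . d X]
So the grammar is NOT LR(0).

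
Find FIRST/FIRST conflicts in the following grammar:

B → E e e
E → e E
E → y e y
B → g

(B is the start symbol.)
No FIRST/FIRST conflicts.

A FIRST/FIRST conflict occurs when two productions N → α and N → β for the same non-terminal have FIRST(α) ∩ FIRST(β) ≠ ∅ (with ε ∈ FIRST of a nullable right-hand side, so two nullable alternatives also conflict).

FIRST sets of the non-terminals at (or reachable through a nullable prefix from) the front of some alternative:
  FIRST(E) = { 'e', 'y' }

Productions for B:
  B → E e e: FIRST = { 'e', 'y' }
  B → g: FIRST = { 'g' }
Productions for E:
  E → e E: FIRST = { 'e' }
  E → y e y: FIRST = { 'y' }

All alternatives of each non-terminal have pairwise disjoint FIRST sets.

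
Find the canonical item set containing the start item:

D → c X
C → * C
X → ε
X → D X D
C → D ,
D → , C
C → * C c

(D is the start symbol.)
{ [D → . , C], [D → . c X], [D' → . D] }

First, augment the grammar with D' → D
I₀ = CLOSURE({ [D' → . D] }):
  [D' → . D] has the dot before D: add [D → . c X], [D → . , C]
No further items can be added.

I₀ = { [D → . , C], [D → . c X], [D' → . D] }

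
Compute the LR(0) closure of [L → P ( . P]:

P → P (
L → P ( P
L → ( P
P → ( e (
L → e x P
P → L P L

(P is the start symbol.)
{ [L → . ( P], [L → . P ( P], [L → . e x P], [L → P ( . P], [P → . ( e (], [P → . L P L], [P → . P (] }

Start with: [L → P ( . P]
  [L → P ( . P] has the dot before P: add [P → . P (], [P → . ( e (], [P → . L P L]
  [P → . L P L] has the dot before L: add [L → . P ( P], [L → . ( P], [L → . e x P]
No further items can be added.

CLOSURE = { [L → . ( P], [L → . P ( P], [L → . e x P], [L → P ( . P], [P → . ( e (], [P → . L P L], [P → . P (] }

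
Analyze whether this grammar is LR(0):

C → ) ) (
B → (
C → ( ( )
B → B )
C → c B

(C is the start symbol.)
Augment with C' → C and build the canonical LR(0) collection (I0 = CLOSURE({[C' → . C]}), then GOTO on every symbol after a dot until no new states appear). It has 12 states:
  I0: { [C → . ( ( )], [C → . ) ) (], [C → . c B], [C' → . C] }  — shift
  I1: { [C → ( . ( )] }  — shift
  I2: { [C → ) . ) (] }  — shift
  I3: { [C' → C .] }  — accept
  I4: { [B → . (], [B → . B )], [C → c . B] }  — shift
  I5: { [B → ( .] }  — reduce
  I6: { [B → B . )], [C → c B .] }  — shift, reduce
  I7: { [B → B ) .] }  — reduce
  I8: { [C → ) ) . (] }  — shift
  I9: { [C → ) ) ( .] }  — reduce
  I10: { [C → ( ( . )] }  — shift
  I11: { [C → ( ( ) .] }  — reduce

Conflict in state I6:
  Shift-reduce conflict between [C → c B .] and [B → B . )]
So the grammar is NOT LR(0).

Answer: No. Shift-reduce conflict between [C → c B .] and [B → B . )]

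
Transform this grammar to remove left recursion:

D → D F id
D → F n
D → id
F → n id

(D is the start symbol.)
D → F n D'
D → id D'
D' → F id D'
D' → ε
F → n id

D is directly left-recursive. The standard transformation for
  A → A α₁ | ... | A α_m | β₁ | ... | β_n
is
  A  → β₁ A' | ... | β_n A'
  A' → α₁ A' | ... | α_m A' | ε

D → F n becomes D → F n D'
D → id becomes D → id D'
D → D F id becomes D' → F id D'
Add D' → ε

Productions for other non-terminals are unchanged:
  F → n id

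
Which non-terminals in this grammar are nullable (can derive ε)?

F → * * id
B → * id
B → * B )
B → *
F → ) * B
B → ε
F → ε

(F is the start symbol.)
{ 'B', 'F' }

A non-terminal is nullable if it can derive ε (the empty string): either it has an ε-production, or it has a production whose right-hand side consists entirely of nullable non-terminals.

ε-productions: B → ε, F → ε
So B, F are immediately nullable.
Every non-terminal is now nullable.
Nullable = { 'B', 'F' }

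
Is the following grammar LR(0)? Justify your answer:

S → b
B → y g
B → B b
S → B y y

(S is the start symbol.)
Yes, the grammar is LR(0)

A grammar is LR(0) if no state in the canonical LR(0) collection has:
  - both a shift item (dot before a terminal) and a complete item (shift-reduce conflict), or
  - two or more complete items (reduce-reduce conflict; the accept item [S' → S .] counts as a complete item here).

Augment with S' → S and build the canonical LR(0) collection (I0 = CLOSURE({[S' → . S]}), then GOTO on every symbol after a dot until no new states appear). It has 9 states:
  I0: { [B → . B b], [B → . y g], [S → . B y y], [S → . b], [S' → . S] }  — shift
  I1: { [B → B . b], [S → B . y y] }  — shift
  I2: { [S' → S .] }  — accept
  I3: { [S → b .] }  — reduce
  I4: { [B → y . g] }  — shift
  I5: { [B → y g .] }  — reduce
  I6: { [B → B b .] }  — reduce
  I7: { [S → B y . y] }  — shift
  I8: { [S → B y y .] }  — reduce

Every state is either a pure shift/goto state or contains exactly one complete item and nothing to shift — no conflicts. The grammar is LR(0).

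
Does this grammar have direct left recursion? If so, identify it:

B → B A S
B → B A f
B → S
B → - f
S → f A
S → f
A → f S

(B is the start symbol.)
Direct left recursion occurs when N → N α for some non-terminal N (the right-hand side begins with the left-hand side itself).

B → B A S: LEFT RECURSIVE (starts with B)
B → B A f: LEFT RECURSIVE (starts with B)
B → S: starts with S
B → - f: starts with '-'
S → f A: starts with f
S → f: starts with f
A → f S: starts with f

The grammar has direct left recursion on: B.

Answer: Yes, B is left-recursive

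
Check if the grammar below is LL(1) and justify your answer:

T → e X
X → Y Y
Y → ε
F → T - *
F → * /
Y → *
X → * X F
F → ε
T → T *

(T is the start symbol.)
No. Predict set conflict for T: { 'e' }

A grammar is LL(1) if for each non-terminal N with multiple productions, the predict sets of those productions are pairwise disjoint, where PREDICT(N → α) = (FIRST(α) \ {ε}) ∪ (FOLLOW(N) if α ⇒* ε).

Relevant sets:
  FIRST(T) = { 'e' }
  FIRST(Y) = { '*', ε }
  FOLLOW(X) = { $, '*', '-', 'e' }
  FOLLOW(Y) = { $, '*', '-', 'e' }
  FOLLOW(F) = { $, '*', '-', 'e' }

For T:
  PREDICT(T → e X) = { 'e' }
  PREDICT(T → T '*') = { 'e' }
For X:
  PREDICT(X → Y Y) = { $, '*', '-', 'e' }
  PREDICT(X → '*' X F) = { '*' }
For Y:
  PREDICT(Y → ε) = { $, '*', '-', 'e' }
  PREDICT(Y → '*') = { '*' }
For F:
  PREDICT(F → T '-' '*') = { 'e' }
  PREDICT(F → '*' '/') = { '*' }
  PREDICT(F → ε) = { $, '*', '-', 'e' }

Conflict found: Predict set conflict for T: { 'e' }
The grammar is NOT LL(1).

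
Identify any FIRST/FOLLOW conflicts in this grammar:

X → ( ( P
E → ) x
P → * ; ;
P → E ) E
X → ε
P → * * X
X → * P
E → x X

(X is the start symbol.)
No FIRST/FOLLOW conflicts.

A FIRST/FOLLOW conflict occurs when a non-terminal N has a nullable alternative N → β (β ⇒* ε) and another alternative N → α with FIRST(α) ∩ FOLLOW(N) ≠ ∅: on such a lookahead the parser cannot decide between expanding α and letting N vanish via β.

Nullable non-terminals: X.

X: nullable alternative(s) X → ε; FOLLOW(X) = { $, ')' }
  X → ( ( P: FIRST \ {ε} = { '(' } — disjoint from FOLLOW(X)
  X → ε: FIRST \ {ε} = { } — this is the only nullable alternative, skip
  X → * P: FIRST \ {ε} = { '*' } — disjoint from FOLLOW(X)

E, P have no nullable alternative, so no FIRST/FOLLOW check is needed there.

No FIRST/FOLLOW conflicts found.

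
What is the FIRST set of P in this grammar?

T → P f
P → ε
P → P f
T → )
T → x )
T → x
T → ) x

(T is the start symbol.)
{ 'f', ε }

To compute FIRST(P), examine every production with P on the left-hand side, reading each right-hand side left to right until a non-nullable symbol is reached.

From P → ε:
  - ε-production, so ε ∈ FIRST(P)
From P → P f:
  - P is the symbol being defined: contributes nothing new
    P is nullable, so continue to the next symbol
  - f is a terminal: add 'f' and stop

Collecting: FIRST(P) = { 'f', ε }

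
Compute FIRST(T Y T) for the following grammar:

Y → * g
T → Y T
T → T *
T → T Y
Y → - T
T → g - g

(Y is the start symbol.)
FIRST sets of the non-terminals involved (from the grammar, by fixed-point iteration):
  FIRST(T) = { '*', '-', 'g' }

To compute FIRST(T Y T), process the symbols left to right:
Symbol T is a non-terminal. Add FIRST(T) \ {ε} = { '*', '-', 'g' }
T is not nullable (ε ∉ FIRST(T)), so stop here.
FIRST(T Y T) = { '*', '-', 'g' }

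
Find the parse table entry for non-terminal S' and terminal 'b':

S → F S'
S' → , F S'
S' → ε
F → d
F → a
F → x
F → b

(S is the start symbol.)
To find M[S', 'b'], we find productions for S' where 'b' is in the predict set (PREDICT(N → α) = (FIRST(α) \ {ε}) ∪ (FOLLOW(N) if α ⇒* ε)).

Relevant sets:
  FOLLOW(S') = { $ }

S' → , F S': PREDICT = { ',' }
S' → ε: PREDICT = { $ }

M[S', 'b'] is empty (no production applies)

Answer: Empty (error entry)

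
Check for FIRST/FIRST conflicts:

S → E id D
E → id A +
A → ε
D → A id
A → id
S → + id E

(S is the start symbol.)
No FIRST/FIRST conflicts.

A FIRST/FIRST conflict occurs when two productions N → α and N → β for the same non-terminal have FIRST(α) ∩ FIRST(β) ≠ ∅ (with ε ∈ FIRST of a nullable right-hand side, so two nullable alternatives also conflict).

FIRST sets of the non-terminals at (or reachable through a nullable prefix from) the front of some alternative:
  FIRST(E) = { 'id' }

Productions for S:
  S → E id D: FIRST = { 'id' }
  S → + id E: FIRST = { '+' }
Productions for A:
  A → ε: FIRST = { ε }
  A → id: FIRST = { 'id' }
E, D have only one production, so no FIRST/FIRST conflict is possible there.

All alternatives of each non-terminal have pairwise disjoint FIRST sets.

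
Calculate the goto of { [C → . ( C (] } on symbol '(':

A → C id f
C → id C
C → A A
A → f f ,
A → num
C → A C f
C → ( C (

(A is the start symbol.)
{ [A → . C id f], [A → . f f ,], [A → . num], [C → ( . C (], [C → . ( C (], [C → . A A], [C → . A C f], [C → . id C] }

GOTO(I, '(') = CLOSURE({ [A → αX.β] : [A → α.Xβ] ∈ I, X = '(' })

Items with dot before '(', with the dot advanced:
  [C → . ( C (] → [C → ( . C (]
Closure of the advanced items:
  [C → ( . C (] has the dot before C: add [C → . id C], [C → . A A], [C → . A C f], [C → . ( C (]
  [C → . A A] has the dot before A: add [A → . C id f], [A → . f f ,], [A → . num]

GOTO = { [A → . C id f], [A → . f f ,], [A → . num], [C → ( . C (], [C → . ( C (], [C → . A A], [C → . A C f], [C → . id C] }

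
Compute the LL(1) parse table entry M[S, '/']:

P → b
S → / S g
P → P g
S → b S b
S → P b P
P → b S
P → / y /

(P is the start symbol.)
To find M[S, '/'], we find productions for S where '/' is in the predict set (PREDICT(N → α) = (FIRST(α) \ {ε}) ∪ (FOLLOW(N) if α ⇒* ε)).

Relevant sets:
  FIRST(P) = { '/', 'b' }

S → / S g: PREDICT = { '/' }
  '/' is in predict set, so this production goes in M[S, '/']
S → b S b: PREDICT = { 'b' }
S → P b P: PREDICT = { '/', 'b' }
  '/' is in predict set, so this production goes in M[S, '/']

M[S, '/'] = S → / S g, S → P b P  (a multiply-defined cell — the grammar is not LL(1))

Answer: S → / S g, S → P b P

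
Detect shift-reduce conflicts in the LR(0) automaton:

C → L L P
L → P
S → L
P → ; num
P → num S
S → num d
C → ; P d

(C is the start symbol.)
Augment with C' → C and build the canonical LR(0) collection (I0 = CLOSURE({[C' → . C]}), then GOTO on every symbol after a dot until no new states appear). It has 17 states:
  I0: { [C → . ; P d], [C → . L L P], [C' → . C], [L → . P], [P → . ; num], [P → . num S] }  — shift
  I1: { [C → ; . P d], [P → . ; num], [P → . num S], [P → ; . num] }  — shift
  I2: { [C' → C .] }  — accept
  I3: { [C → L . L P], [L → . P], [P → . ; num], [P → . num S] }  — shift
  I4: { [L → P .] }  — reduce
  I5: { [L → . P], [P → . ; num], [P → . num S], [P → num . S], [S → . L], [S → . num d] }  — shift
  I6: { [P → ; . num] }  — shift
  I7: { [S → L .] }  — reduce
  I8: { [P → num S .] }  — reduce
  I9: { [L → . P], [P → . ; num], [P → . num S], [P → num . S], [S → . L], [S → . num d], [S → num . d] }  — shift
  I10: { [S → num d .] }  — reduce
  I11: { [P → ; num .] }  — reduce
  I12: { [C → L L . P], [P → . ; num], [P → . num S] }  — shift
  I13: { [C → L L P .] }  — reduce
  I14: { [C → ; P . d] }  — shift
  I15: { [L → . P], [P → . ; num], [P → . num S], [P → ; num .], [P → num . S], [S → . L], [S → . num d] }  — shift, reduce
  I16: { [C → ; P d .] }  — reduce

I15 contains reduce item [P → ; num .] and shift items [P → . ; num], [P → . num S], [S → . num d] — shift-reduce conflict.

Answer: Yes — I15: [P → ; num .] vs [P → . ; num]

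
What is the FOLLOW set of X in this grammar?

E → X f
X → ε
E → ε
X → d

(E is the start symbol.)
In E → X f: X is followed by f, add FIRST(f) \ {ε} = { 'f' }

Taking the union: FOLLOW(X) = { 'f' }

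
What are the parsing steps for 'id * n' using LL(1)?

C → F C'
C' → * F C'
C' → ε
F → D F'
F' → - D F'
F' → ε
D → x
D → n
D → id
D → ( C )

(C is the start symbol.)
LL(1) parsing maintains a stack (initially the start symbol over $) and the input. At each step: if the stack top is a terminal, match it against the current input token; if it is a non-terminal N, replace it with the RHS of M[N, lookahead] (the unique production whose predict set contains the lookahead).

Stack is shown with the top on the left.

Stack       Input     Action
----------------------------
C $         id * n $  output C → F C'
F C' $      id * n $  output F → D F'
D F' C' $   id * n $  output D → id
id F' C' $  id * n $  match 'id'
F' C' $     * n $     output F' → ε
C' $        * n $     output C' → * F C'
* F C' $    * n $     match '*'
F C' $      n $       output F → D F'
D F' C' $   n $       output D → n
n F' C' $   n $       match 'n'
F' C' $     $         output F' → ε
C' $        $         output C' → ε
$           $         accept

The string is accepted.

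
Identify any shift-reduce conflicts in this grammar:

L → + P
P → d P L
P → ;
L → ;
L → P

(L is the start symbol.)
A shift-reduce conflict occurs when an LR(0) state has both:
  - a complete (reduce) item [A → α .] (dot at the end), and
  - a shift item [B → β . c γ] (dot before a terminal).

Augment with L' → L and build the canonical LR(0) collection (I0 = CLOSURE({[L' → . L]}), then GOTO on every symbol after a dot until no new states appear). It has 10 states:
  I0: { [L → . + P], [L → . ;], [L → . P], [L' → . L], [P → . ;], [P → . d P L] }  — shift
  I1: { [L → + . P], [P → . ;], [P → . d P L] }  — shift
  I2: { [L → ; .], [P → ; .] }  — 2 reduces
  I3: { [L' → L .] }  — accept
  I4: { [L → P .] }  — reduce
  I5: { [P → . ;], [P → . d P L], [P → d . P L] }  — shift
  I6: { [P → ; .] }  — reduce
  I7: { [L → . + P], [L → . ;], [L → . P], [P → . ;], [P → . d P L], [P → d P . L] }  — shift
  I8: { [P → d P L .] }  — reduce
  I9: { [L → + P .] }  — reduce

No state contains both a complete item and a shift item.

Answer: No shift-reduce conflicts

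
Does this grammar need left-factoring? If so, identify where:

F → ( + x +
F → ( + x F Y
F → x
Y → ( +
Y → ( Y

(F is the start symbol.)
Yes, F has productions with common prefix '( + x'; Y has productions with common prefix '('

Left-factoring is needed when two productions for the same non-terminal
share a common prefix on the right-hand side.

Productions for F:
  F → ( + x +
  F → ( + x F Y
  F → x
Productions for Y:
  Y → ( +
  Y → ( Y

Found common prefix '( + x' in productions for F
Found common prefix '(' in productions for Y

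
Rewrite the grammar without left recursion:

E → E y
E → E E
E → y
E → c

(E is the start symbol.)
E → y E'
E → c E'
E' → y E'
E' → E E'
E' → ε

E is directly left-recursive. The standard transformation for
  A → A α₁ | ... | A α_m | β₁ | ... | β_n
is
  A  → β₁ A' | ... | β_n A'
  A' → α₁ A' | ... | α_m A' | ε

E → y becomes E → y E'
E → c becomes E → c E'
E → E y becomes E' → y E'
E → E E becomes E' → E E'
Add E' → ε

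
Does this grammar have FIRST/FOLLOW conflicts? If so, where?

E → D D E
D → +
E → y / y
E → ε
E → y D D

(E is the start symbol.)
Nullable non-terminals: E.
FIRST sets used below: FIRST(D) = { '+' }

E: nullable alternative(s) E → ε; FOLLOW(E) = { $ }
  E → D D E: FIRST \ {ε} = { '+' } — disjoint from FOLLOW(E)
  E → y / y: FIRST \ {ε} = { 'y' } — disjoint from FOLLOW(E)
  E → ε: FIRST \ {ε} = { } — this is the only nullable alternative, skip
  E → y D D: FIRST \ {ε} = { 'y' } — disjoint from FOLLOW(E)

D has no nullable alternative, so no FIRST/FOLLOW check is needed there.

No FIRST/FOLLOW conflicts found.

Answer: No FIRST/FOLLOW conflicts.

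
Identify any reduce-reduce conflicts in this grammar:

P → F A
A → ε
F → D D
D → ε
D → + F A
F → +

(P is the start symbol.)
Yes — I1: [D → .] vs [F → + .]

A reduce-reduce conflict occurs when an LR(0) state has two complete items [A → α .] and [B → β .] — both call for a reduction, and with no lookahead the parser cannot choose between them.

Augment with P' → P and build the canonical LR(0) collection (I0 = CLOSURE({[P' → . P]}), then GOTO on every symbol after a dot until no new states appear). It has 10 states:
  I0: { [D → . + F A], [D → .], [F → . +], [F → . D D], [P → . F A], [P' → . P] }  — shift, reduce
  I1: { [D → + . F A], [D → . + F A], [D → .], [F → + .], [F → . +], [F → . D D] }  — shift, 2 reduces
  I2: { [D → . + F A], [D → .], [F → D . D] }  — shift, reduce
  I3: { [A → .], [P → F . A] }  — reduce
  I4: { [P' → P .] }  — accept
  I5: { [P → F A .] }  — reduce
  I6: { [D → + . F A], [D → . + F A], [D → .], [F → . +], [F → . D D] }  — shift, reduce
  I7: { [F → D D .] }  — reduce
  I8: { [A → .], [D → + F . A] }  — reduce
  I9: { [D → + F A .] }  — reduce

I1 contains complete items [D → .], [F → + .] — reduce-reduce conflict.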